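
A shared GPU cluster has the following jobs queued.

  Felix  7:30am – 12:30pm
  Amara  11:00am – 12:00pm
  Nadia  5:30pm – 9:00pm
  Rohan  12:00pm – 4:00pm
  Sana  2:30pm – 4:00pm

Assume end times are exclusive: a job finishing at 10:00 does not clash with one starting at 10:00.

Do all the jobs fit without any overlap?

No

Sorted by start: Felix, Amara, Rohan, Sana, Nadia.
Amara starts before Felix ends → Felix and Amara overlap.
That's a conflict, so the schedule is not conflict-free.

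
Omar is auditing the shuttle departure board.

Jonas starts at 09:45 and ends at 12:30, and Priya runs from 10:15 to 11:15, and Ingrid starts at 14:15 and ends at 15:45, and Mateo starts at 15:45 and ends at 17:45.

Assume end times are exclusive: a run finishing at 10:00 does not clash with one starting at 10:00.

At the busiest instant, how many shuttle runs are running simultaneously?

Sweep the timeline, counting +1 at each start and −1 at each end (ends before starts at a tie):
09:45 start Jonas → 1
10:15 start Priya → 2
11:15 end Priya → 1
12:30 end Jonas → 0
14:15 start Ingrid → 1
15:45 end Ingrid → 0
15:45 start Mateo → 1
17:45 end Mateo → 0
Peak is 2, at 10:15 (Jonas, Priya).

2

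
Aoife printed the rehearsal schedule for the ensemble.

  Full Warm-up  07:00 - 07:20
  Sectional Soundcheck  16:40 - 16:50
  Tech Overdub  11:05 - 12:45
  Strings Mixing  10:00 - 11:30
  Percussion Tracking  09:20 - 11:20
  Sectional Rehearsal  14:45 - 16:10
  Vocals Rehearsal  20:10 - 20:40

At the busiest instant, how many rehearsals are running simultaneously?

Walk through starts and ends in time order (an end at T is processed before a start at T):
07:00 start Full Warm-up → 1
07:20 end Full Warm-up → 0
09:20 start Percussion Tracking → 1
10:00 start Strings Mixing → 2
11:05 start Tech Overdub → 3
11:20 end Percussion Tracking → 2
11:30 end Strings Mixing → 1
12:45 end Tech Overdub → 0
14:45 start Sectional Rehearsal → 1
16:10 end Sectional Rehearsal → 0
16:40 start Sectional Soundcheck → 1
16:50 end Sectional Soundcheck → 0
20:10 start Vocals Rehearsal → 1
20:40 end Vocals Rehearsal → 0
Peak is 3, at 11:05 (Percussion Tracking, Strings Mixing, Tech Overdub).

3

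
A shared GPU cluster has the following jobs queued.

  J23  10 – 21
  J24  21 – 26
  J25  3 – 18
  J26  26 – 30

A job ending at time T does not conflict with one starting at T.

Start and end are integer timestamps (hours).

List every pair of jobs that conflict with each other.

J23 & J25

Sorted by start: J25, J23, J24, J26.
J23 starts before J25 ends → J25 and J23 overlap.
J24 starts after J25 ends, so J25 has no further overlaps.
J24 starts exactly when J23 ends (back-to-back, no overlap), so J23 has no further overlaps.
J26 starts exactly when J24 ends (back-to-back, no overlap).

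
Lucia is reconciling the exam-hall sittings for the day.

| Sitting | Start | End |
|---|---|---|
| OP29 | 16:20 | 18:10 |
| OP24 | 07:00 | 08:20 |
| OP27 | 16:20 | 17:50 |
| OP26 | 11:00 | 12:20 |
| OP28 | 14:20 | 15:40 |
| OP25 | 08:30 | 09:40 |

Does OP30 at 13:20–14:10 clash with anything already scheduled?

No — it doesn't clash with anything

OP24: ends 08:20 at or before OP30 starts 13:20 → clear.
OP25: ends 09:40 at or before OP30 starts 13:20 → clear.
OP26: ends 12:20 at or before OP30 starts 13:20 → clear.
OP28: starts 14:20 at or after OP30 ends 14:10 → clear.
OP27: starts 16:20 at or after OP30 ends 14:10 → clear.
OP29: starts 16:20 at or after OP30 ends 14:10 → clear.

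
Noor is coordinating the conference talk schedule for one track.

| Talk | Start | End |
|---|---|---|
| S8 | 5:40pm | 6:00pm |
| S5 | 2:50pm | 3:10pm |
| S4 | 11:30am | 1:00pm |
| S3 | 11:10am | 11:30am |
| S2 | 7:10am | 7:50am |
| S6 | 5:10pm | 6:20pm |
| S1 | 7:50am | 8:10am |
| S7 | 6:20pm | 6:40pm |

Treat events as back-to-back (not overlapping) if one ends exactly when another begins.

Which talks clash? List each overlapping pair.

S6 & S8

Sorted by start: S2, S1, S3, S4, S5, S6, S8, S7.
S1 starts exactly when S2 ends (back-to-back, no overlap), so nothing later overlaps S2 either.
S3 starts after S1 ends, so nothing later overlaps S1 either.
S4 starts exactly when S3 ends (back-to-back, no overlap), so nothing later overlaps S3 either.
S5 starts after S4 ends, so nothing later overlaps S4 either.
S6 starts after S5 ends, so nothing later overlaps S5 either.
S8 starts before S6 ends → S6 and S8 overlap.
S7 starts exactly when S6 ends (back-to-back, no overlap).
S7 starts after S8 ends.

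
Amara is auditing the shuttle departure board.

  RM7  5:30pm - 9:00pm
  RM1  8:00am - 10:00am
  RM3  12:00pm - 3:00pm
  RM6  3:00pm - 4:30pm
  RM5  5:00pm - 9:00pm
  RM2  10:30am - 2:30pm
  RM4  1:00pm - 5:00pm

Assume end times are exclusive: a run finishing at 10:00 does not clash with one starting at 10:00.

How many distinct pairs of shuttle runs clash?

5

Sorted by start: RM1, RM2, RM3, RM4, RM6, RM5, RM7.
RM2 starts after RM1 ends; RM1 is clear from here.
RM3 starts before RM2 ends → RM2 and RM3 overlap.
RM4 starts before RM2 ends → RM2 and RM4 overlap.
RM6 starts after RM2 ends; RM2 is clear from here.
RM4 starts before RM3 ends → RM3 and RM4 overlap.
RM6 starts exactly when RM3 ends (back-to-back, no overlap); RM3 is clear from here.
RM6 starts before RM4 ends → RM4 and RM6 overlap.
RM5 starts exactly when RM4 ends (back-to-back, no overlap); RM4 is clear from here.
RM5 starts after RM6 ends; RM6 is clear from here.
RM7 starts before RM5 ends → RM5 and RM7 overlap.
Overlapping pairs: RM2 & RM3, RM2 & RM4, RM3 & RM4, RM4 & RM6, RM5 & RM7 — 5 in total.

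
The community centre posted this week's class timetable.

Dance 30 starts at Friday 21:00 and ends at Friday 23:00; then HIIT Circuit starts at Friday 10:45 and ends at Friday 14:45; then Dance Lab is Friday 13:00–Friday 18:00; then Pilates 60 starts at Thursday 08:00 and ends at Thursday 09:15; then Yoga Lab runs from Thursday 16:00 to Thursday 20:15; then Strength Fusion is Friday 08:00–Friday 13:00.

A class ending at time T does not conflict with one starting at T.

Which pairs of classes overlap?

Dance Lab & HIIT Circuit, HIIT Circuit & Strength Fusion

Two intervals overlap when each starts before the other ends.
Sorted by start: Pilates 60, Yoga Lab, Strength Fusion, HIIT Circuit, Dance Lab, Dance 30.
Yoga Lab starts after Pilates 60 ends; Pilates 60 is clear from here.
Strength Fusion starts after Yoga Lab ends; Yoga Lab is clear from here.
HIIT Circuit starts before Strength Fusion ends → Strength Fusion and HIIT Circuit overlap.
Dance Lab starts exactly when Strength Fusion ends (back-to-back, no overlap); Strength Fusion is clear from here.
Dance Lab starts before HIIT Circuit ends → HIIT Circuit and Dance Lab overlap.
Dance 30 starts after HIIT Circuit ends.
Dance 30 starts after Dance Lab ends.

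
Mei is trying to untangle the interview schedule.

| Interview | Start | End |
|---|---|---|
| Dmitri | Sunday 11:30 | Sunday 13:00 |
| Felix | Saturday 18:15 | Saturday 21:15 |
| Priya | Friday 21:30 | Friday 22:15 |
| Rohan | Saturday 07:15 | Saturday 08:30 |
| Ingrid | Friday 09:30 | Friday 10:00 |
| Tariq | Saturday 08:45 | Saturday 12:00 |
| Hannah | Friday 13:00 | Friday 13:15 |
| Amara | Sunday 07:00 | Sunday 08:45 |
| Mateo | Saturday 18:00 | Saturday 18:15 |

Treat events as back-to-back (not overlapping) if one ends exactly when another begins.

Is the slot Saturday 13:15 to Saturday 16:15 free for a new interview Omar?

Yes — the slot is free

Ingrid: ends Friday 10:00 at or before Omar starts Saturday 13:15 → clear.
Hannah: ends Friday 13:15 at or before Omar starts Saturday 13:15 → clear.
Priya: ends Friday 22:15 at or before Omar starts Saturday 13:15 → clear.
Rohan: ends Saturday 08:30 at or before Omar starts Saturday 13:15 → clear.
Tariq: ends Saturday 12:00 at or before Omar starts Saturday 13:15 → clear.
Mateo: starts Saturday 18:00 at or after Omar ends Saturday 16:15 → clear.
Felix: starts Saturday 18:15 at or after Omar ends Saturday 16:15 → clear.
Amara: starts Sunday 07:00 at or after Omar ends Saturday 16:15 → clear.
Dmitri: starts Sunday 11:30 at or after Omar ends Saturday 16:15 → clear.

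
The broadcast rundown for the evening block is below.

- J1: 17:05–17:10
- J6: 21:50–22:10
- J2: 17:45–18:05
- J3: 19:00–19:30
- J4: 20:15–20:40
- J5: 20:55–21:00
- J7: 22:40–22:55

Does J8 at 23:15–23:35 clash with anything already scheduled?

No — it doesn't clash with anything

J1: ends 17:10 at or before J8 starts 23:15 → clear.
J2: ends 18:05 at or before J8 starts 23:15 → clear.
J3: ends 19:30 at or before J8 starts 23:15 → clear.
J4: ends 20:40 at or before J8 starts 23:15 → clear.
J5: ends 21:00 at or before J8 starts 23:15 → clear.
J6: ends 22:10 at or before J8 starts 23:15 → clear.
J7: ends 22:55 at or before J8 starts 23:15 → clear.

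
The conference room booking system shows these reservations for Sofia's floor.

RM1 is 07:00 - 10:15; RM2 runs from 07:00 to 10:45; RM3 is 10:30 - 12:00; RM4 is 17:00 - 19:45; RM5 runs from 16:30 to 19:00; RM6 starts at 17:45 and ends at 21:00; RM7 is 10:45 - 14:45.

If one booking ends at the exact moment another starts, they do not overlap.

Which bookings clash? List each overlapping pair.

RM1 & RM2, RM2 & RM3, RM3 & RM7, RM4 & RM5, RM4 & RM6, RM5 & RM6

Sorted by start: RM1, RM2, RM3, RM7, RM5, RM4, RM6.
RM2 starts before RM1 ends → RM1 and RM2 overlap.
RM3 starts after RM1 ends, so RM1 has no further overlaps.
RM3 starts before RM2 ends → RM2 and RM3 overlap.
RM7 starts exactly when RM2 ends (back-to-back, no overlap), so RM2 has no further overlaps.
RM7 starts before RM3 ends → RM3 and RM7 overlap.
RM5 starts after RM3 ends, so RM3 has no further overlaps.
RM5 starts after RM7 ends, so RM7 has no further overlaps.
RM4 starts before RM5 ends → RM5 and RM4 overlap.
RM6 starts before RM5 ends → RM5 and RM6 overlap.
RM6 starts before RM4 ends → RM4 and RM6 overlap.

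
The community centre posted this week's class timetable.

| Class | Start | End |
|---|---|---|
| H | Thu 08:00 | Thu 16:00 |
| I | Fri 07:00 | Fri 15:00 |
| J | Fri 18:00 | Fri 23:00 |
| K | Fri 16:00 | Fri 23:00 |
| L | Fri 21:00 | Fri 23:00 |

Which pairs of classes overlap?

J & K, J & L, K & L

Check each pair: they overlap iff neither finishes before the other starts.
Sorted by start: H, I, K, J, L.
I starts after H ends, so H has no further overlaps.
K starts after I ends, so I has no further overlaps.
J starts before K ends → K and J overlap.
L starts before K ends → K and L overlap.
L starts before J ends → J and L overlap.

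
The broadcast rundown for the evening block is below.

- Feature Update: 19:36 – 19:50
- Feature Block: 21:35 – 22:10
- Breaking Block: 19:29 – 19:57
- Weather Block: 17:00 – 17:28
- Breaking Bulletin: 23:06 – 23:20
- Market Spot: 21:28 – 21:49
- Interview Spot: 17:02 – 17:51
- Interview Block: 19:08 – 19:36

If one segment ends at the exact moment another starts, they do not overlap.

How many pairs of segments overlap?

Check each pair: they overlap iff neither finishes before the other starts.
Sorted by start: Weather Block, Interview Spot, Interview Block, Breaking Block, Feature Update, Market Spot, Feature Block, Breaking Bulletin.
Interview Spot starts before Weather Block ends → Weather Block and Interview Spot overlap.
Interview Block starts after Weather Block ends, so nothing later overlaps Weather Block either.
Interview Block starts after Interview Spot ends, so nothing later overlaps Interview Spot either.
Breaking Block starts before Interview Block ends → Interview Block and Breaking Block overlap.
Feature Update starts exactly when Interview Block ends (back-to-back, no overlap), so nothing later overlaps Interview Block either.
Feature Update starts before Breaking Block ends → Breaking Block and Feature Update overlap.
Market Spot starts after Breaking Block ends, so nothing later overlaps Breaking Block either.
Market Spot starts after Feature Update ends, so nothing later overlaps Feature Update either.
Feature Block starts before Market Spot ends → Market Spot and Feature Block overlap.
Breaking Bulletin starts after Market Spot ends.
Breaking Bulletin starts after Feature Block ends.
Overlapping pairs: Breaking Block & Feature Update, Breaking Block & Interview Block, Feature Block & Market Spot, Interview Spot & Weather Block — 4 in total.

4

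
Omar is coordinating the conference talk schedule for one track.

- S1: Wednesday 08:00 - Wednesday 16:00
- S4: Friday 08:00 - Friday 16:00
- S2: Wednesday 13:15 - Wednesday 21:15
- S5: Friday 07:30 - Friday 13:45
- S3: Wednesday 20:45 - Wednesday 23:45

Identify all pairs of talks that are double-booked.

Check each pair: they overlap iff neither finishes before the other starts.
Sorted by start: S1, S2, S3, S5, S4.
S2 starts before S1 ends → S1 and S2 overlap.
S3 starts after S1 ends, so S1 has no further overlaps.
S3 starts before S2 ends → S2 and S3 overlap.
S5 starts after S2 ends, so S2 has no further overlaps.
S5 starts after S3 ends, so S3 has no further overlaps.
S4 starts before S5 ends → S5 and S4 overlap.

S1 & S2, S2 & S3, S4 & S5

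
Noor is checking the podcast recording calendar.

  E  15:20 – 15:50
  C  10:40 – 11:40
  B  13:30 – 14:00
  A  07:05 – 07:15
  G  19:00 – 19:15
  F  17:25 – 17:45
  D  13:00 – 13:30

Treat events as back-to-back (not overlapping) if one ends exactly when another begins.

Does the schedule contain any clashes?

Sorted by start: A, C, D, B, E, F, G.
C starts after A ends — done with A.
D starts after C ends — done with C.
B starts exactly when D ends (back-to-back, no overlap) — done with D.
E starts after B ends — done with B.
F starts after E ends — done with E.
G starts after F ends.
Every pair is clear; the schedule has no overlaps.

No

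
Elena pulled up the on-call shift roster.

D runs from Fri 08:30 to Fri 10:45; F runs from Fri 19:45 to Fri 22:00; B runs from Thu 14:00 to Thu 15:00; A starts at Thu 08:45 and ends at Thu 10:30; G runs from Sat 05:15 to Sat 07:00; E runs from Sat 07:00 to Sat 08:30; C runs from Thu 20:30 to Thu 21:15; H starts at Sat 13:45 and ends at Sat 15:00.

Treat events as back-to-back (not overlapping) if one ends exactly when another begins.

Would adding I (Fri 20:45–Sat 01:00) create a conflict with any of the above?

Yes — it overlaps F

A: ends Thu 10:30 at or before I starts Fri 20:45 → clear.
B: ends Thu 15:00 at or before I starts Fri 20:45 → clear.
C: ends Thu 21:15 at or before I starts Fri 20:45 → clear.
D: ends Fri 10:45 at or before I starts Fri 20:45 → clear.
F: starts Fri 19:45 before I ends Sat 01:00, and ends Fri 22:00 after I starts Fri 20:45 → overlap.
G: starts Sat 05:15 at or after I ends Sat 01:00 → clear.
E: starts Sat 07:00 at or after I ends Sat 01:00 → clear.
H: starts Sat 13:45 at or after I ends Sat 01:00 → clear.
I overlaps F.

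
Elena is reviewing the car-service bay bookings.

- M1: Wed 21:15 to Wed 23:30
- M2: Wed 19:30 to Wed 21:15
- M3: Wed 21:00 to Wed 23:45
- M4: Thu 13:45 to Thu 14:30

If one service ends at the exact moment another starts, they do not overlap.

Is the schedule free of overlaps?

Sorted by start: M2, M3, M1, M4.
M3 starts before M2 ends → M2 and M3 overlap.
That's a conflict, so the schedule is not conflict-free.

No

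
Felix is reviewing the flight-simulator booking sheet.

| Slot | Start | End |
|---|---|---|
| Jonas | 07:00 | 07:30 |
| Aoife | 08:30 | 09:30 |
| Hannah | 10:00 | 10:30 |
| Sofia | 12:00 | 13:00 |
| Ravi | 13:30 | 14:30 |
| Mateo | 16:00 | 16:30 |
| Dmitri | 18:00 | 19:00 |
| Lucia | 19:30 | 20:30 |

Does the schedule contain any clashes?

Check each pair: they overlap iff neither finishes before the other starts.
Sorted by start: Jonas, Aoife, Hannah, Sofia, Ravi, Mateo, Dmitri, Lucia.
Aoife starts after Jonas ends, so nothing later overlaps Jonas either.
Hannah starts after Aoife ends, so nothing later overlaps Aoife either.
Sofia starts after Hannah ends, so nothing later overlaps Hannah either.
Ravi starts after Sofia ends, so nothing later overlaps Sofia either.
Mateo starts after Ravi ends, so nothing later overlaps Ravi either.
Dmitri starts after Mateo ends, so nothing later overlaps Mateo either.
Lucia starts after Dmitri ends.
Every pair is clear; the schedule has no overlaps.

No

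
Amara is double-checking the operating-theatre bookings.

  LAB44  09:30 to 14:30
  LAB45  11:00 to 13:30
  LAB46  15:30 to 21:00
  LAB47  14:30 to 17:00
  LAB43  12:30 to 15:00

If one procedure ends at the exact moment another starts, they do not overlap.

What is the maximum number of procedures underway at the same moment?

Sweep the timeline, counting +1 at each start and −1 at each end (ends before starts at a tie):
09:30 start LAB44 → 1
11:00 start LAB45 → 2
12:30 start LAB43 → 3
13:30 end LAB45 → 2
14:30 end LAB44 → 1
14:30 start LAB47 → 2
15:00 end LAB43 → 1
15:30 start LAB46 → 2
17:00 end LAB47 → 1
21:00 end LAB46 → 0
Peak is 3, at 12:30 (LAB43, LAB44, LAB45).

3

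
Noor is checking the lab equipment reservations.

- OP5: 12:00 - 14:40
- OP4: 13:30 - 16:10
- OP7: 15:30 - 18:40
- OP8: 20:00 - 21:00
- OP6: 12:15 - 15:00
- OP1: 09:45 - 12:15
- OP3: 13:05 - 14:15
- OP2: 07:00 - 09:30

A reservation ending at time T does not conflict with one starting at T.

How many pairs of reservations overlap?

Sorted by start: OP2, OP1, OP5, OP6, OP3, OP4, OP7, OP8.
OP1 starts after OP2 ends; OP2 is clear from here.
OP5 starts before OP1 ends → OP1 and OP5 overlap.
OP6 starts exactly when OP1 ends (back-to-back, no overlap); OP1 is clear from here.
OP6 starts before OP5 ends → OP5 and OP6 overlap.
OP3 starts before OP5 ends → OP5 and OP3 overlap.
OP4 starts before OP5 ends → OP5 and OP4 overlap.
OP7 starts after OP5 ends; OP5 is clear from here.
OP3 starts before OP6 ends → OP6 and OP3 overlap.
OP4 starts before OP6 ends → OP6 and OP4 overlap.
OP7 starts after OP6 ends; OP6 is clear from here.
OP4 starts before OP3 ends → OP3 and OP4 overlap.
OP7 starts after OP3 ends; OP3 is clear from here.
OP7 starts before OP4 ends → OP4 and OP7 overlap.
OP8 starts after OP4 ends.
OP8 starts after OP7 ends.
Overlapping pairs: OP1 & OP5, OP3 & OP4, OP3 & OP5, OP3 & OP6, OP4 & OP5, OP4 & OP6, OP4 & OP7, OP5 & OP6 — 8 in total.

8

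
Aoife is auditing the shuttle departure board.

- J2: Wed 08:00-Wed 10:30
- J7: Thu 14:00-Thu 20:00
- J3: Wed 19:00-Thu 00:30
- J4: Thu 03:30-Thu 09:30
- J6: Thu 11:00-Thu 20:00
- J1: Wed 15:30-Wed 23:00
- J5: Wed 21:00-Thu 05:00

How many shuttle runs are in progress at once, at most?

3

Sort all start/end points and keep a running count:
Wed 08:00 start J2 → 1
Wed 10:30 end J2 → 0
Wed 15:30 start J1 → 1
Wed 19:00 start J3 → 2
Wed 21:00 start J5 → 3
Wed 23:00 end J1 → 2
Thu 00:30 end J3 → 1
Thu 03:30 start J4 → 2
Thu 05:00 end J5 → 1
Thu 09:30 end J4 → 0
Thu 11:00 start J6 → 1
Thu 14:00 start J7 → 2
Thu 20:00 end J6 → 1
Thu 20:00 end J7 → 0
Peak is 3, at Wed 21:00 (J1, J3, J5).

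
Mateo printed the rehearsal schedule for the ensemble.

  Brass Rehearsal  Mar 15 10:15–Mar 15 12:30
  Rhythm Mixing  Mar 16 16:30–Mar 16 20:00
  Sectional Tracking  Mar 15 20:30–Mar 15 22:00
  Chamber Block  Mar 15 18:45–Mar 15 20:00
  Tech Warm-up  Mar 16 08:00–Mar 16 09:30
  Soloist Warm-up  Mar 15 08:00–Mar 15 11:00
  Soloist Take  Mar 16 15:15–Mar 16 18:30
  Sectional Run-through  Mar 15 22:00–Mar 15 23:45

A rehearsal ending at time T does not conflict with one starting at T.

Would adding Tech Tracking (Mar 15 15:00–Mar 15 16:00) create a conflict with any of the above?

No — it doesn't clash with anything

Soloist Warm-up: ends Mar 15 11:00 at or before Tech Tracking starts Mar 15 15:00 → clear.
Brass Rehearsal: ends Mar 15 12:30 at or before Tech Tracking starts Mar 15 15:00 → clear.
Chamber Block: starts Mar 15 18:45 at or after Tech Tracking ends Mar 15 16:00 → clear.
Sectional Tracking: starts Mar 15 20:30 at or after Tech Tracking ends Mar 15 16:00 → clear.
Sectional Run-through: starts Mar 15 22:00 at or after Tech Tracking ends Mar 15 16:00 → clear.
Tech Warm-up: starts Mar 16 08:00 at or after Tech Tracking ends Mar 15 16:00 → clear.
Soloist Take: starts Mar 16 15:15 at or after Tech Tracking ends Mar 15 16:00 → clear.
Rhythm Mixing: starts Mar 16 16:30 at or after Tech Tracking ends Mar 15 16:00 → clear.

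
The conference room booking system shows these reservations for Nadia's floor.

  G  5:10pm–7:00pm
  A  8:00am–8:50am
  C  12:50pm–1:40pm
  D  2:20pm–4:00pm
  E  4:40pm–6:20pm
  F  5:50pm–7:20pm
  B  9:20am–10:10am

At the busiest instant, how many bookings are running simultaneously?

Sweep the timeline, counting +1 at each start and −1 at each end (ends before starts at a tie):
8:00am start A → 1
8:50am end A → 0
9:20am start B → 1
10:10am end B → 0
12:50pm start C → 1
1:40pm end C → 0
2:20pm start D → 1
4:00pm end D → 0
4:40pm start E → 1
5:10pm start G → 2
5:50pm start F → 3
6:20pm end E → 2
7:00pm end G → 1
7:20pm end F → 0
Peak is 3, at 5:50pm (E, F, G).

3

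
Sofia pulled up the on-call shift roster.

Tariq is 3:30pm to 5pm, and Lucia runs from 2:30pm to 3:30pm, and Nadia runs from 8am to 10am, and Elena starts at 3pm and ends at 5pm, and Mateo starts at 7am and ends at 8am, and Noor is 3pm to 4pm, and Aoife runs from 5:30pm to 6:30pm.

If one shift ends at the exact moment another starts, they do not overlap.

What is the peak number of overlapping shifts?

3

Sort all start/end points and keep a running count:
7am start Mateo → 1
8am end Mateo → 0
8am start Nadia → 1
10am end Nadia → 0
2:30pm start Lucia → 1
3pm start Elena → 2
3pm start Noor → 3
3:30pm end Lucia → 2
3:30pm start Tariq → 3
4pm end Noor → 2
5pm end Elena → 1
5pm end Tariq → 0
5:30pm start Aoife → 1
6:30pm end Aoife → 0
Peak is 3, at 3pm (Elena, Lucia, Noor).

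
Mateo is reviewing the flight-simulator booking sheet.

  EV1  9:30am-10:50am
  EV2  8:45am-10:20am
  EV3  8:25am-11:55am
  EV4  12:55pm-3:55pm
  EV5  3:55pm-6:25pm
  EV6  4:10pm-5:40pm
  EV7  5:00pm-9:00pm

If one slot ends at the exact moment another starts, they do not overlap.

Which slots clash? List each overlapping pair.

Sorted by start: EV3, EV2, EV1, EV4, EV5, EV6, EV7.
EV2 starts before EV3 ends → EV3 and EV2 overlap.
EV1 starts before EV3 ends → EV3 and EV1 overlap.
EV4 starts after EV3 ends, so EV3 has no further overlaps.
EV1 starts before EV2 ends → EV2 and EV1 overlap.
EV4 starts after EV2 ends, so EV2 has no further overlaps.
EV4 starts after EV1 ends, so EV1 has no further overlaps.
EV5 starts exactly when EV4 ends (back-to-back, no overlap), so EV4 has no further overlaps.
EV6 starts before EV5 ends → EV5 and EV6 overlap.
EV7 starts before EV5 ends → EV5 and EV7 overlap.
EV7 starts before EV6 ends → EV6 and EV7 overlap.

EV1 & EV2, EV1 & EV3, EV2 & EV3, EV5 & EV6, EV5 & EV7, EV6 & EV7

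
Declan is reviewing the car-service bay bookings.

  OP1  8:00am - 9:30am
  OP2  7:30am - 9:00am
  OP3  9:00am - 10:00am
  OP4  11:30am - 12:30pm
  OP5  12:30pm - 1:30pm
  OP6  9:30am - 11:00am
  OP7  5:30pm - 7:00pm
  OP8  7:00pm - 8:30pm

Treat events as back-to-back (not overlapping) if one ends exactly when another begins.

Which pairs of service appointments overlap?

OP1 & OP2, OP1 & OP3, OP3 & OP6

Sorted by start: OP2, OP1, OP3, OP6, OP4, OP5, OP7, OP8.
OP1 starts before OP2 ends → OP2 and OP1 overlap.
OP3 starts exactly when OP2 ends (back-to-back, no overlap), so OP2 has no further overlaps.
OP3 starts before OP1 ends → OP1 and OP3 overlap.
OP6 starts exactly when OP1 ends (back-to-back, no overlap), so OP1 has no further overlaps.
OP6 starts before OP3 ends → OP3 and OP6 overlap.
OP4 starts after OP3 ends, so OP3 has no further overlaps.
OP4 starts after OP6 ends, so OP6 has no further overlaps.
OP5 starts exactly when OP4 ends (back-to-back, no overlap), so OP4 has no further overlaps.
OP7 starts after OP5 ends, so OP5 has no further overlaps.
OP8 starts exactly when OP7 ends (back-to-back, no overlap).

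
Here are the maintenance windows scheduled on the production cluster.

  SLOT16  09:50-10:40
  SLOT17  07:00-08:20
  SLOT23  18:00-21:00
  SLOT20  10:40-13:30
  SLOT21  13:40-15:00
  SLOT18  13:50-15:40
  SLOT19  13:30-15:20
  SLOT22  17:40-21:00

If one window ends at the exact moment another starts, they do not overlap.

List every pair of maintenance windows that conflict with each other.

Two intervals overlap when each starts before the other ends.
Sorted by start: SLOT17, SLOT16, SLOT20, SLOT19, SLOT21, SLOT18, SLOT22, SLOT23.
SLOT16 starts after SLOT17 ends, so SLOT17 has no further overlaps.
SLOT20 starts exactly when SLOT16 ends (back-to-back, no overlap), so SLOT16 has no further overlaps.
SLOT19 starts exactly when SLOT20 ends (back-to-back, no overlap), so SLOT20 has no further overlaps.
SLOT21 starts before SLOT19 ends → SLOT19 and SLOT21 overlap.
SLOT18 starts before SLOT19 ends → SLOT19 and SLOT18 overlap.
SLOT22 starts after SLOT19 ends, so SLOT19 has no further overlaps.
SLOT18 starts before SLOT21 ends → SLOT21 and SLOT18 overlap.
SLOT22 starts after SLOT21 ends, so SLOT21 has no further overlaps.
SLOT22 starts after SLOT18 ends, so SLOT18 has no further overlaps.
SLOT23 starts before SLOT22 ends → SLOT22 and SLOT23 overlap.

SLOT18 & SLOT19, SLOT18 & SLOT21, SLOT19 & SLOT21, SLOT22 & SLOT23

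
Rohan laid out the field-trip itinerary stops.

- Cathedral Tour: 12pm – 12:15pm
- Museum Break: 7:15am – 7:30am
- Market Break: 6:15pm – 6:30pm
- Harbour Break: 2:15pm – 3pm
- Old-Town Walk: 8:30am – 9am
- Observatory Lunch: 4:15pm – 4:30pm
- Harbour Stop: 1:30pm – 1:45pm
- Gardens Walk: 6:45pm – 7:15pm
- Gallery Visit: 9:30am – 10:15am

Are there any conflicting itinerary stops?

Two intervals overlap when each starts before the other ends.
Sorted by start: Museum Break, Old-Town Walk, Gallery Visit, Cathedral Tour, Harbour Stop, Harbour Break, Observatory Lunch, Market Break, Gardens Walk.
Old-Town Walk starts after Museum Break ends — done with Museum Break.
Gallery Visit starts after Old-Town Walk ends — done with Old-Town Walk.
Cathedral Tour starts after Gallery Visit ends — done with Gallery Visit.
Harbour Stop starts after Cathedral Tour ends — done with Cathedral Tour.
Harbour Break starts after Harbour Stop ends — done with Harbour Stop.
Observatory Lunch starts after Harbour Break ends — done with Harbour Break.
Market Break starts after Observatory Lunch ends — done with Observatory Lunch.
Gardens Walk starts after Market Break ends.
Every pair is clear; the schedule has no overlaps.

No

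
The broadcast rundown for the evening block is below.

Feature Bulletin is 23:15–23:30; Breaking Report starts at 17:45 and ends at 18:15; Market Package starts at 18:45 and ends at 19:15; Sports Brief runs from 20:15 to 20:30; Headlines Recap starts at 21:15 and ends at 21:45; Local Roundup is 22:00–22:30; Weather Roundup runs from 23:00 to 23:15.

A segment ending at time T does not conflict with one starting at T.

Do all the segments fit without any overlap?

Yes

Two intervals overlap when each starts before the other ends.
Sorted by start: Breaking Report, Market Package, Sports Brief, Headlines Recap, Local Roundup, Weather Roundup, Feature Bulletin.
Market Package starts after Breaking Report ends, so Breaking Report has no further overlaps.
Sports Brief starts after Market Package ends, so Market Package has no further overlaps.
Headlines Recap starts after Sports Brief ends, so Sports Brief has no further overlaps.
Local Roundup starts after Headlines Recap ends, so Headlines Recap has no further overlaps.
Weather Roundup starts after Local Roundup ends, so Local Roundup has no further overlaps.
Feature Bulletin starts exactly when Weather Roundup ends (back-to-back, no overlap).
Every pair is clear; the schedule has no overlaps.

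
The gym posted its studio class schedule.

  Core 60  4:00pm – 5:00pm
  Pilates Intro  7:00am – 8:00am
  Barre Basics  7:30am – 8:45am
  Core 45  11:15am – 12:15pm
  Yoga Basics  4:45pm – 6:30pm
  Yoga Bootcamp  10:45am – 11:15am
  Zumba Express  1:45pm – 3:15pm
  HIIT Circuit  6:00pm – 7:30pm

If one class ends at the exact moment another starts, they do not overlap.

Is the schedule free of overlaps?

No

Sorted by start: Pilates Intro, Barre Basics, Yoga Bootcamp, Core 45, Zumba Express, Core 60, Yoga Basics, HIIT Circuit.
Barre Basics starts before Pilates Intro ends → Pilates Intro and Barre Basics overlap.
That's a conflict, so the schedule is not conflict-free.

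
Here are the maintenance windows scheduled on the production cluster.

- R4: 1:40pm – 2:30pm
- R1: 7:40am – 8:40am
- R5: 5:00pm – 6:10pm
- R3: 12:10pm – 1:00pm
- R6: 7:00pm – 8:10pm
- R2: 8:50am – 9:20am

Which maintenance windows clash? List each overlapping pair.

no conflicts

Two intervals overlap when each starts before the other ends.
Sorted by start: R1, R2, R3, R4, R5, R6.
R2 starts after R1 ends, so R1 has no further overlaps.
R3 starts after R2 ends, so R2 has no further overlaps.
R4 starts after R3 ends, so R3 has no further overlaps.
R5 starts after R4 ends, so R4 has no further overlaps.
R6 starts after R5 ends.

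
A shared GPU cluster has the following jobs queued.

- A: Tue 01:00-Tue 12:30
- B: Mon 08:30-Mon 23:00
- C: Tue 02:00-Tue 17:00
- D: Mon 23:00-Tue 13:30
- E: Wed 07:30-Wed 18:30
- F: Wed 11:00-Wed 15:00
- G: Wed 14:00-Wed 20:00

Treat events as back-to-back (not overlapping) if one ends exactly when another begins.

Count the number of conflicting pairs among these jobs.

Sorted by start: B, D, A, C, E, F, G.
D starts exactly when B ends (back-to-back, no overlap), so nothing later overlaps B either.
A starts before D ends → D and A overlap.
C starts before D ends → D and C overlap.
E starts after D ends, so nothing later overlaps D either.
C starts before A ends → A and C overlap.
E starts after A ends, so nothing later overlaps A either.
E starts after C ends, so nothing later overlaps C either.
F starts before E ends → E and F overlap.
G starts before E ends → E and G overlap.
G starts before F ends → F and G overlap.
Overlapping pairs: A & C, A & D, C & D, E & F, E & G, F & G — 6 in total.

6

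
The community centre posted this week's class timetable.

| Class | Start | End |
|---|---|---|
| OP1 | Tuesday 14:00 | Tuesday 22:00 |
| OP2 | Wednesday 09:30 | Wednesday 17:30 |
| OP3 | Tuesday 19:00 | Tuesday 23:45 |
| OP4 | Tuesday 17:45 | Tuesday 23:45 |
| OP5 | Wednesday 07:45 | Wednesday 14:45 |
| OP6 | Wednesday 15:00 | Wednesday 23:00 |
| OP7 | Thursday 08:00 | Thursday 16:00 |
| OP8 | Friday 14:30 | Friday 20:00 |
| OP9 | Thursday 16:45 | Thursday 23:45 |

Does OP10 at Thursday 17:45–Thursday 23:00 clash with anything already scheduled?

OP1: ends Tuesday 22:00 at or before OP10 starts Thursday 17:45 → clear.
OP4: ends Tuesday 23:45 at or before OP10 starts Thursday 17:45 → clear.
OP3: ends Tuesday 23:45 at or before OP10 starts Thursday 17:45 → clear.
OP5: ends Wednesday 14:45 at or before OP10 starts Thursday 17:45 → clear.
OP2: ends Wednesday 17:30 at or before OP10 starts Thursday 17:45 → clear.
OP6: ends Wednesday 23:00 at or before OP10 starts Thursday 17:45 → clear.
OP7: ends Thursday 16:00 at or before OP10 starts Thursday 17:45 → clear.
OP9: starts Thursday 16:45 before OP10 ends Thursday 23:00, and ends Thursday 23:45 after OP10 starts Thursday 17:45 → overlap.
OP8: starts Friday 14:30 at or after OP10 ends Thursday 23:00 → clear.
OP10 overlaps OP9.

Yes — it overlaps OP9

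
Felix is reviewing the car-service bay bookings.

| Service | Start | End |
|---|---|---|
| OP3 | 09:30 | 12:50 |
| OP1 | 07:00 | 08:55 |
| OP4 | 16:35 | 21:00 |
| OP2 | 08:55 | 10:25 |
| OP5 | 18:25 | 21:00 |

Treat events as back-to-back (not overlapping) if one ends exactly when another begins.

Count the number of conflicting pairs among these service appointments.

Sorted by start: OP1, OP2, OP3, OP4, OP5.
OP2 starts exactly when OP1 ends (back-to-back, no overlap), so OP1 has no further overlaps.
OP3 starts before OP2 ends → OP2 and OP3 overlap.
OP4 starts after OP2 ends, so OP2 has no further overlaps.
OP4 starts after OP3 ends, so OP3 has no further overlaps.
OP5 starts before OP4 ends → OP4 and OP5 overlap.
Overlapping pairs: OP2 & OP3, OP4 & OP5 — 2 in total.

2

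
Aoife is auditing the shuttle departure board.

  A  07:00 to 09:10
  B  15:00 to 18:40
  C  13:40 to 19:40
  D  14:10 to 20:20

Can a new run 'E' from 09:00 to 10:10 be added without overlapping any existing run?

A: starts 07:00 before E ends 10:10, and ends 09:10 after E starts 09:00 → overlap.
C: starts 13:40 at or after E ends 10:10 → clear.
D: starts 14:10 at or after E ends 10:10 → clear.
B: starts 15:00 at or after E ends 10:10 → clear.
E overlaps A.

No — it overlaps A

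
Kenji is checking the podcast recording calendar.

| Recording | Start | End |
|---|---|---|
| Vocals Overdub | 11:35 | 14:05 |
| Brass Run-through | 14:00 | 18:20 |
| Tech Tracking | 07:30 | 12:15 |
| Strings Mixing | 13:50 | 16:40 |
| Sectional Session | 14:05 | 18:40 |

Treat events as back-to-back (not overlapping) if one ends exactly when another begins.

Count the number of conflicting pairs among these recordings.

6

Check each pair: they overlap iff neither finishes before the other starts.
Sorted by start: Tech Tracking, Vocals Overdub, Strings Mixing, Brass Run-through, Sectional Session.
Vocals Overdub starts before Tech Tracking ends → Tech Tracking and Vocals Overdub overlap.
Strings Mixing starts after Tech Tracking ends — done with Tech Tracking.
Strings Mixing starts before Vocals Overdub ends → Vocals Overdub and Strings Mixing overlap.
Brass Run-through starts before Vocals Overdub ends → Vocals Overdub and Brass Run-through overlap.
Sectional Session starts exactly when Vocals Overdub ends (back-to-back, no overlap).
Brass Run-through starts before Strings Mixing ends → Strings Mixing and Brass Run-through overlap.
Sectional Session starts before Strings Mixing ends → Strings Mixing and Sectional Session overlap.
Sectional Session starts before Brass Run-through ends → Brass Run-through and Sectional Session overlap.
Overlapping pairs: Brass Run-through & Sectional Session, Brass Run-through & Strings Mixing, Brass Run-through & Vocals Overdub, Sectional Session & Strings Mixing, Strings Mixing & Vocals Overdub, Tech Tracking & Vocals Overdub — 6 in total.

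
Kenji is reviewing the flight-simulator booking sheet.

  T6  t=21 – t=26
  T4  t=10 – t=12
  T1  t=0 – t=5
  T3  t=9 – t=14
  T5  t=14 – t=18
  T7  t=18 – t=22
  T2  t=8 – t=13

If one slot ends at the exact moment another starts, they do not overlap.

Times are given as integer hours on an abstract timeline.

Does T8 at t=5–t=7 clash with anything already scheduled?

No — it doesn't clash with anything

T1: ends t=5 at or before T8 starts t=5 → clear.
T2: starts t=8 at or after T8 ends t=7 → clear.
T3: starts t=9 at or after T8 ends t=7 → clear.
T4: starts t=10 at or after T8 ends t=7 → clear.
T5: starts t=14 at or after T8 ends t=7 → clear.
T7: starts t=18 at or after T8 ends t=7 → clear.
T6: starts t=21 at or after T8 ends t=7 → clear.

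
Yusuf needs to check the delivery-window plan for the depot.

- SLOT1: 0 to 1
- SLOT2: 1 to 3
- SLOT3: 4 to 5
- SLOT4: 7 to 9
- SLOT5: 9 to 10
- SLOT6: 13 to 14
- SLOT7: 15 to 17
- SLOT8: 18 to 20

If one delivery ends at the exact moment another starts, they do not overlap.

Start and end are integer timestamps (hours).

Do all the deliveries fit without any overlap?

Yes

Two intervals overlap when each starts before the other ends.
Sorted by start: SLOT1, SLOT2, SLOT3, SLOT4, SLOT5, SLOT6, SLOT7, SLOT8.
SLOT2 starts exactly when SLOT1 ends (back-to-back, no overlap) — done with SLOT1.
SLOT3 starts after SLOT2 ends — done with SLOT2.
SLOT4 starts after SLOT3 ends — done with SLOT3.
SLOT5 starts exactly when SLOT4 ends (back-to-back, no overlap) — done with SLOT4.
SLOT6 starts after SLOT5 ends — done with SLOT5.
SLOT7 starts after SLOT6 ends — done with SLOT6.
SLOT8 starts after SLOT7 ends.
Every pair is clear; the schedule has no overlaps.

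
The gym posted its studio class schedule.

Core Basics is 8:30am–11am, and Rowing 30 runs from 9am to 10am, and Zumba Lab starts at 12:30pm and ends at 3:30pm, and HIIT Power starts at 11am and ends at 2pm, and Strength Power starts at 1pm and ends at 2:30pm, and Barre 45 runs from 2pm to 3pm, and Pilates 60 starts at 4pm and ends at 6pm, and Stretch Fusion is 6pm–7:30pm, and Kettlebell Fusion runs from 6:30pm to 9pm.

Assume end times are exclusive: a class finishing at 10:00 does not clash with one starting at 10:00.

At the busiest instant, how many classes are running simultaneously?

3

Sweep the timeline, counting +1 at each start and −1 at each end (ends before starts at a tie):
8:30am start Core Basics → 1
9am start Rowing 30 → 2
10am end Rowing 30 → 1
11am end Core Basics → 0
11am start HIIT Power → 1
12:30pm start Zumba Lab → 2
1pm start Strength Power → 3
2pm end HIIT Power → 2
2pm start Barre 45 → 3
2:30pm end Strength Power → 2
3pm end Barre 45 → 1
3:30pm end Zumba Lab → 0
4pm start Pilates 60 → 1
6pm end Pilates 60 → 0
6pm start Stretch Fusion → 1
6:30pm start Kettlebell Fusion → 2
7:30pm end Stretch Fusion → 1
9pm end Kettlebell Fusion → 0
Peak is 3, at 1pm (HIIT Power, Strength Power, Zumba Lab).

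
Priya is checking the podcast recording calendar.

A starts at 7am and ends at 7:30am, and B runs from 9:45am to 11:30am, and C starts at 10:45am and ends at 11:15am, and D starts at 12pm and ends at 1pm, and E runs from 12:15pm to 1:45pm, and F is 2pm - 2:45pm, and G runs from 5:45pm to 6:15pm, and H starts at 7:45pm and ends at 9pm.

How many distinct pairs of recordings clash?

2

Sorted by start: A, B, C, D, E, F, G, H.
B starts after A ends — done with A.
C starts before B ends → B and C overlap.
D starts after B ends — done with B.
D starts after C ends — done with C.
E starts before D ends → D and E overlap.
F starts after D ends — done with D.
F starts after E ends — done with E.
G starts after F ends — done with F.
H starts after G ends.
Overlapping pairs: B & C, D & E — 2 in total.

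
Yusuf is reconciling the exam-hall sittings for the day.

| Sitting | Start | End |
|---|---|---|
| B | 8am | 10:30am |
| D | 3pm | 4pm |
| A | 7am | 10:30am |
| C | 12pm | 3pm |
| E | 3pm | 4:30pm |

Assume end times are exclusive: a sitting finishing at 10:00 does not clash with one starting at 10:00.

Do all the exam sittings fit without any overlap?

No

Check each pair: they overlap iff neither finishes before the other starts.
Sorted by start: A, B, C, D, E.
B starts before A ends → A and B overlap.
That's a conflict, so the schedule is not conflict-free.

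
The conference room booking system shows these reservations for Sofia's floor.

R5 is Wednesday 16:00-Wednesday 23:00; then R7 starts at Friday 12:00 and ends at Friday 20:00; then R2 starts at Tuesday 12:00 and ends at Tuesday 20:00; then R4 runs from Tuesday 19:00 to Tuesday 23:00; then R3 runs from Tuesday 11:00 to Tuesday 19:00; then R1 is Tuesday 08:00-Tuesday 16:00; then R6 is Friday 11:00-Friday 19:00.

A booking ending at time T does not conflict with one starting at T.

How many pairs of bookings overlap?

Two intervals overlap when each starts before the other ends.
Sorted by start: R1, R3, R2, R4, R5, R6, R7.
R3 starts before R1 ends → R1 and R3 overlap.
R2 starts before R1 ends → R1 and R2 overlap.
R4 starts after R1 ends; R1 is clear from here.
R2 starts before R3 ends → R3 and R2 overlap.
R4 starts exactly when R3 ends (back-to-back, no overlap); R3 is clear from here.
R4 starts before R2 ends → R2 and R4 overlap.
R5 starts after R2 ends; R2 is clear from here.
R5 starts after R4 ends; R4 is clear from here.
R6 starts after R5 ends; R5 is clear from here.
R7 starts before R6 ends → R6 and R7 overlap.
Overlapping pairs: R1 & R2, R1 & R3, R2 & R3, R2 & R4, R6 & R7 — 5 in total.

5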